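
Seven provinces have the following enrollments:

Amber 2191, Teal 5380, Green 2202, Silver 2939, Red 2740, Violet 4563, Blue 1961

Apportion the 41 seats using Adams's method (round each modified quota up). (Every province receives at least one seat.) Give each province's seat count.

Amber 4, Teal 10, Green 4, Silver 6, Red 5, Violet 8, Blue 4

Standard divisor 21976/41 ≈ 536; standard quotas: Amber 4.088, Teal 10.037, Green 4.108, Silver 5.483, Red 5.112, Violet 8.513, Blue 3.659.
Rounding up gives 5, 11, 5, 6, 6, 9, 4 = 46 seats, so the divisor must be adjusted.
With modified divisor 580: modified quotas Amber 3.778, Teal 9.276, Green 3.797, Silver 5.067, Red 4.724, Violet 7.867, Blue 3.381.
Rounding up: Amber 4, Teal 10, Green 4, Silver 6, Red 5, Violet 8, Blue 4 (total 41).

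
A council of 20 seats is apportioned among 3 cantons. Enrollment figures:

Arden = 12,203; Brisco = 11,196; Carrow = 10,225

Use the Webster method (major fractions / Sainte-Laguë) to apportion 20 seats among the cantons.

Arden=7, Brisco=7, Carrow=6

Standard divisor 33624/20 ≈ 1681.2; standard quotas: Arden 7.259, Brisco 6.660, Carrow 6.082.
Rounding to the nearest integer gives Arden 7, Brisco 7, Carrow 6 — total 20, matching the house size, so no adjustment is needed.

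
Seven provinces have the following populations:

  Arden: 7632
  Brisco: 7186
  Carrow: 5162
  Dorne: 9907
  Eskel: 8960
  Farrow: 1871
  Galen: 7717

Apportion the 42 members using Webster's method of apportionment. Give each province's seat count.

Arden 7, Brisco 6, Carrow 4, Dorne 8, Eskel 8, Farrow 2, Galen 7

Standard divisor 48435/42 ≈ 1153.214; standard quotas: Arden 6.618, Brisco 6.231, Carrow 4.476, Dorne 8.591, Eskel 7.770, Farrow 1.622, Galen 6.692.
Rounding to the nearest integer gives 7, 6, 4, 9, 8, 2, 7 = 43 seats, so the divisor must be adjusted.
With modified divisor 1170: modified quotas Arden 6.523, Brisco 6.142, Carrow 4.412, Dorne 8.468, Eskel 7.658, Farrow 1.599, Galen 6.596.
Rounding to the nearest integer: Arden 7, Brisco 6, Carrow 4, Dorne 8, Eskel 8, Farrow 2, Galen 7 (total 42).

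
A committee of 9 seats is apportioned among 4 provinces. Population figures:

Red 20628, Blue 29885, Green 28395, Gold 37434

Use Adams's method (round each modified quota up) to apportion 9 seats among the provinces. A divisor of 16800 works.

With modified divisor 16800: modified quotas Red 1.228, Blue 1.779, Green 1.690, Gold 2.228.
Rounding up: Red 2, Blue 2, Green 2, Gold 3 (total 9).

Red 2; Blue 2; Green 2; Gold 3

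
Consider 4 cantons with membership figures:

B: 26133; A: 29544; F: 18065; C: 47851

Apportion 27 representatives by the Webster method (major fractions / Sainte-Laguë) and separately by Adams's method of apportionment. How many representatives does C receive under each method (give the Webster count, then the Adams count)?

11 and 10

Webster: B 6, A 6, F 4, C 11.
Adams: B 6, A 7, F 4, C 10.
C gets 11 under Webster and 10 under Adams.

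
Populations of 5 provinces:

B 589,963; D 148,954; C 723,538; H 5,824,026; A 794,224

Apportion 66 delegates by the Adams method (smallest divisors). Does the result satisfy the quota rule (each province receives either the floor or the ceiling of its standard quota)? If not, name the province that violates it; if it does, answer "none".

H

Standard quotas: B 4.819, D 1.217, C 5.910, H 47.568, A 6.487.
Adams allocation: B 5, D 2, C 6, H 46, A 7.
H has quota 47.568 (lower 47, upper 48) but receives 46 — outside the quota interval.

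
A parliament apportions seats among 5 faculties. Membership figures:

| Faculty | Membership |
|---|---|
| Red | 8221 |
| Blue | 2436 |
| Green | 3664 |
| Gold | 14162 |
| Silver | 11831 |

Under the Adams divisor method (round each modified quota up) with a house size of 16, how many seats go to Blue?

1

Standard divisor 40314/16 ≈ 2519.625; standard quotas: Red 3.263, Blue 0.967, Green 1.454, Gold 5.621, Silver 4.696.
Rounding up gives 4, 1, 2, 6, 5 = 18 seats, so the divisor must be adjusted.
With modified divisor 2900: modified quotas Red 2.835, Blue 0.840, Green 1.263, Gold 4.883, Silver 4.080.
Rounding up: Red 3, Blue 1, Green 2, Gold 5, Silver 5 (total 16).
Blue receives 1.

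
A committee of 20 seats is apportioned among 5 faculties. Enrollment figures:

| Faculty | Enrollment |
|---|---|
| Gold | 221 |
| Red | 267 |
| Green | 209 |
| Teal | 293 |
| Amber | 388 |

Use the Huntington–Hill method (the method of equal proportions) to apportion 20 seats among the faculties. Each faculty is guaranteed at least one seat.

Gold 3; Red 4; Green 3; Teal 4; Amber 6

With divisor 68: modified quotas Gold 3.250, Red 3.926, Green 3.074, Teal 4.309, Amber 5.706.
Geometric-mean thresholds: Gold √(3·4)=3.464, Red √(3·4)=3.464, Green √(3·4)=3.464, Teal √(4·5)=4.472, Amber √(5·6)=5.477.
Each quota rounded against its threshold gives Gold 3, Red 4, Green 3, Teal 4, Amber 6 (total 20).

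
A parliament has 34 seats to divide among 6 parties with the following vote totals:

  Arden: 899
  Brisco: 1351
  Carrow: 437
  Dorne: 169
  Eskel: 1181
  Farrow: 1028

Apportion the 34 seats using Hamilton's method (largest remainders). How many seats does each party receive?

Total 5065; standard divisor 5065/34 ≈ 148.971.
Standard quotas: Arden 6.035, Brisco 9.069, Carrow 2.933, Dorne 1.134, Eskel 7.928, Farrow 6.901.
Lower quotas: Arden 6, Brisco 9, Carrow 2, Dorne 1, Eskel 7, Farrow 6 (sum 31, leaving 3 seats).
Remainders in descending order: Carrow 0.933, Eskel 0.928, Farrow 0.901, Dorne 0.134, Brisco 0.069, Arden 0.035.
The surplus seats go to Carrow, Eskel, Farrow.

Arden 6, Brisco 9, Carrow 3, Dorne 1, Eskel 8, Farrow 7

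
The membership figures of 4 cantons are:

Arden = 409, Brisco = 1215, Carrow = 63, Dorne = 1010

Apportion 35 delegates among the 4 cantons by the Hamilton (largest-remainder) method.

Arden=5, Brisco=16, Carrow=1, Dorne=13

Standard divisor: 2697 ÷ 35 ≈ 77.057.
Standard quotas: Arden 5.308, Brisco 15.768, Carrow 0.818, Dorne 13.107.
Lower quotas: Arden 5, Brisco 15, Carrow 0, Dorne 13 (sum 33, leaving 2 seats).
Remainders in descending order: Carrow 0.818, Brisco 0.768, Arden 0.308, Dorne 0.107.
Largest remainders: Carrow, Brisco receive the extra seats.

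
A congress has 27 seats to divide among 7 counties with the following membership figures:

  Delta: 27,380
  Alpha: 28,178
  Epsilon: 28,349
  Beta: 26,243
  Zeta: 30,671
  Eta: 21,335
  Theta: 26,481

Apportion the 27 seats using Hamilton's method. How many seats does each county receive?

Delta=4, Alpha=4, Epsilon=4, Beta=4, Zeta=4, Eta=3, Theta=4

Total 188637; standard divisor 188637/27 ≈ 6986.556.
Standard quotas: Delta 3.9190, Alpha 4.0332, Epsilon 4.0577, Beta 3.7562, Zeta 4.3900, Eta 3.0537, Theta 3.7903.
Lower quotas: Delta 3, Alpha 4, Epsilon 4, Beta 3, Zeta 4, Eta 3, Theta 3 (sum 24, leaving 3 seats).
Remainders in descending order: Delta 0.9190, Theta 0.7903, Beta 0.7562, Zeta 0.3900, Epsilon 0.0577, Eta 0.0537, Alpha 0.0332.
The surplus seats go to Delta, Theta, Beta.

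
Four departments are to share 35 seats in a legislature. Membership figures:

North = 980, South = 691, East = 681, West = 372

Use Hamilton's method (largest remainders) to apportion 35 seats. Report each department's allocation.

Total 2724; standard divisor 2724/35 ≈ 77.829.
Standard quotas: North 12.592, South 8.878, East 8.750, West 4.780.
Lower quotas: North 12, South 8, East 8, West 4 (sum 32, leaving 3 seats).
Remainders in descending order: South 0.878, West 0.780, East 0.750, North 0.592.
The surplus seats go to South, West, East.

North 12, South 9, East 9, West 5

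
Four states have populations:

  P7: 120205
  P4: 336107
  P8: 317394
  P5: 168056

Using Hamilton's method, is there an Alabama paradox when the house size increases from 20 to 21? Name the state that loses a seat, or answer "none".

none

At 20 seats: P7 2, P4 7, P8 7, P5 4.
At 21 seats: P7 3, P4 7, P8 7, P5 4.
No state's allocation decreased.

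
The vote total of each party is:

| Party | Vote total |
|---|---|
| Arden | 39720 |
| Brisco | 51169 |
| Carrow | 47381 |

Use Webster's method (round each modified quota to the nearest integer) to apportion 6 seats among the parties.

Standard divisor 138270/6 ≈ 23045; standard quotas: Arden 1.724, Brisco 2.220, Carrow 2.056.
Rounding to the nearest integer gives Arden 2, Brisco 2, Carrow 2 — total 6, matching the house size, so no adjustment is needed.

Arden: 2, Brisco: 2, Carrow: 2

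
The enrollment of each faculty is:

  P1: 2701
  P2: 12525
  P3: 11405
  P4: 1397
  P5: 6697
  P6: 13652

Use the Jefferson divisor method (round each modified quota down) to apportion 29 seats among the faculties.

Standard divisor 48377/29 ≈ 1668.172; standard quotas: P1 1.619, P2 7.508, P3 6.837, P4 0.837, P5 4.015, P6 8.184.
Rounding down gives 1, 7, 6, 0, 4, 8 = 26 seats, so the divisor must be adjusted.
With modified divisor 1500: modified quotas P1 1.801, P2 8.350, P3 7.603, P4 0.931, P5 4.465, P6 9.101.
Rounding down: P1 1, P2 8, P3 7, P4 0, P5 4, P6 9 (total 29).

P1=1, P2=8, P3=7, P4=0, P5=4, P6=9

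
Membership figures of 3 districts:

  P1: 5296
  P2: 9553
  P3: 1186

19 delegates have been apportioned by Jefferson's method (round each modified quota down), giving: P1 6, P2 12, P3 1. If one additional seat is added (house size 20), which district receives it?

P1

Priority for the next seat is population ÷ (current seats + 1).
Priorities: P1 756.571, P2 734.846, P3 593.000.
Highest priority: P1.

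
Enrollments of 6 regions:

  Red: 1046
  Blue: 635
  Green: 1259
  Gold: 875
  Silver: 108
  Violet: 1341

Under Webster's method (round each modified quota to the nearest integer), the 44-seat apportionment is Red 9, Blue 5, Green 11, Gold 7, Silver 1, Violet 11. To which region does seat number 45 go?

Gold

Priority for the next seat is population ÷ (current seats + 0.5).
Priorities: Red 110.105, Blue 115.455, Green 109.478, Gold 116.667, Silver 72.000, Violet 116.609.
Highest priority: Gold.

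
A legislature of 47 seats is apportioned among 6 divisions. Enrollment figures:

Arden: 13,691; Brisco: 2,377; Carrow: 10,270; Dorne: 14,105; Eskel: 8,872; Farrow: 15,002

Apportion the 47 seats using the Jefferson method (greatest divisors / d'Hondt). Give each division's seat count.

Arden=10, Brisco=1, Carrow=8, Dorne=11, Eskel=6, Farrow=11

Standard divisor 64317/47 ≈ 1368.447; standard quotas: Arden 10.005, Brisco 1.737, Carrow 7.505, Dorne 10.307, Eskel 6.483, Farrow 10.963.
Rounding down gives 10, 1, 7, 10, 6, 10 = 44 seats, so the divisor must be adjusted.
With modified divisor 1275: modified quotas Arden 10.738, Brisco 1.864, Carrow 8.055, Dorne 11.063, Eskel 6.958, Farrow 11.766.
Rounding down: Arden 10, Brisco 1, Carrow 8, Dorne 11, Eskel 6, Farrow 11 (total 47).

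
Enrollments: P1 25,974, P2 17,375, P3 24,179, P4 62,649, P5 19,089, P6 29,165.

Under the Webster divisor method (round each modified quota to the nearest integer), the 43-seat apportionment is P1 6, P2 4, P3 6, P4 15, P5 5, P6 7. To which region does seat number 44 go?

Priority for the next seat is population ÷ (current seats + 0.5).
Priorities: P1 3996.000, P2 3861.111, P3 3719.846, P4 4041.871, P5 3470.727, P6 3888.667.
Highest priority: P4.

P4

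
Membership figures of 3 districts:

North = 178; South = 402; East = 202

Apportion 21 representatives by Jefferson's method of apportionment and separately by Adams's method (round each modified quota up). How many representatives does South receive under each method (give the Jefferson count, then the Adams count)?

Jefferson: North 5, South 11, East 5.
Adams: North 5, South 10, East 6.
South gets 11 under Jefferson and 10 under Adams.

11 and 10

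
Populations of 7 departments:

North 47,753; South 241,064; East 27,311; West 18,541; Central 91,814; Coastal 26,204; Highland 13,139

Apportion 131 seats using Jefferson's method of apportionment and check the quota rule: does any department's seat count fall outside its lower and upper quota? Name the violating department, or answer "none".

South

Standard quotas: North 13.429, South 67.792, East 7.680, West 5.214, Central 25.820, Coastal 7.369, Highland 3.695.
Jefferson allocation: North 13, South 70, East 7, West 5, Central 26, Coastal 7, Highland 3.
South has quota 67.792 (lower 67, upper 68) but receives 70 — outside the quota interval.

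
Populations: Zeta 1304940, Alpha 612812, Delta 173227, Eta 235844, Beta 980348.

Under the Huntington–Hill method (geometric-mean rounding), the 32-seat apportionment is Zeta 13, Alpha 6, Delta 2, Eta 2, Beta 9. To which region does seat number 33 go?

Priority for the next seat is population ÷ (√(s·(s+1))).
Priorities: Zeta 96728.588, Alpha 94558.944, Delta 70719.627, Eta 96282.910, Beta 103337.753.
Highest priority: Beta.

Beta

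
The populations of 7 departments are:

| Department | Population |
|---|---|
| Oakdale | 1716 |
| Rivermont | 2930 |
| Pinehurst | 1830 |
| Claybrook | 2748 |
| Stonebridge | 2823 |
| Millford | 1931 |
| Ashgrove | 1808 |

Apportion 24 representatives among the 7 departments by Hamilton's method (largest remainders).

The standard divisor is 15786/24 ≈ 657.75.
Standard quotas: Oakdale 2.609, Rivermont 4.455, Pinehurst 2.782, Claybrook 4.178, Stonebridge 4.292, Millford 2.936, Ashgrove 2.749.
Lower quotas: Oakdale 2, Rivermont 4, Pinehurst 2, Claybrook 4, Stonebridge 4, Millford 2, Ashgrove 2 (sum 20, leaving 4 seats).
Remainders in descending order: Millford 0.936, Pinehurst 0.782, Ashgrove 0.749, Oakdale 0.609, Rivermont 0.455, Stonebridge 0.292, Claybrook 0.178.
The surplus seats go to Millford, Pinehurst, Ashgrove, Oakdale.

Oakdale=3, Rivermont=4, Pinehurst=3, Claybrook=4, Stonebridge=4, Millford=3, Ashgrove=3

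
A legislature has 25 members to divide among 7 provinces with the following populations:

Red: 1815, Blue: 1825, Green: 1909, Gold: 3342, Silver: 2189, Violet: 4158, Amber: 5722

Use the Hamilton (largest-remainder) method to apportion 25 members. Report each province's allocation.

Total 20960; standard divisor 20960/25 ≈ 838.4.
Standard quotas: Red 2.1648, Blue 2.1768, Green 2.2770, Gold 3.9862, Silver 2.6109, Violet 4.9594, Amber 6.8249.
Lower quotas: Red 2, Blue 2, Green 2, Gold 3, Silver 2, Violet 4, Amber 6 (sum 21, leaving 4 seats).
Remainders in descending order: Gold 0.9862, Violet 0.9594, Amber 0.8249, Silver 0.6109, Green 0.2770, Blue 0.1768, Red 0.1648.
The surplus seats go to Gold, Violet, Amber, Silver.

Red=2; Blue=2; Green=2; Gold=4; Silver=3; Violet=5; Amber=7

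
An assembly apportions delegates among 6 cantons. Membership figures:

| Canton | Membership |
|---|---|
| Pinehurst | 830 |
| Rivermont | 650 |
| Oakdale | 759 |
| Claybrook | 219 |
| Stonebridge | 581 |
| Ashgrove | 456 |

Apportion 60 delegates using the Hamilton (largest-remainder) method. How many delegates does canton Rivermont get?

11

Standard divisor: 3495 ÷ 60 ≈ 58.25.
Standard quotas: Pinehurst 14.249, Rivermont 11.159, Oakdale 13.030, Claybrook 3.760, Stonebridge 9.974, Ashgrove 7.828.
Lower quotas: Pinehurst 14, Rivermont 11, Oakdale 13, Claybrook 3, Stonebridge 9, Ashgrove 7 (sum 57, leaving 3 seats).
Remainders in descending order: Stonebridge 0.974, Ashgrove 0.828, Claybrook 0.760, Pinehurst 0.249, Rivermont 0.159, Oakdale 0.030.
Largest remainders: Stonebridge, Ashgrove, Claybrook receive the extra seats.
Rivermont receives 11.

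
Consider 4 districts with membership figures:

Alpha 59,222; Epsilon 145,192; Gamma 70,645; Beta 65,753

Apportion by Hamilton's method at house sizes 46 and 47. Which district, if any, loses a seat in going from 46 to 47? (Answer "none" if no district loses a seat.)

At 46 seats: Alpha 8, Epsilon 20, Gamma 9, Beta 9.
At 47 seats: Alpha 8, Epsilon 20, Gamma 10, Beta 9.
No district's allocation decreased.

none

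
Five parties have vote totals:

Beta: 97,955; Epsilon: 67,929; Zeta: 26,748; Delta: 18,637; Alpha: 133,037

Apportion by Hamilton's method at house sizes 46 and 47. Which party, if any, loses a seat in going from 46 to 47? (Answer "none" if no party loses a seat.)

At 46 seats: Beta 13, Epsilon 9, Zeta 4, Delta 2, Alpha 18.
At 47 seats: Beta 13, Epsilon 9, Zeta 4, Delta 3, Alpha 18.
No party's allocation decreased.

none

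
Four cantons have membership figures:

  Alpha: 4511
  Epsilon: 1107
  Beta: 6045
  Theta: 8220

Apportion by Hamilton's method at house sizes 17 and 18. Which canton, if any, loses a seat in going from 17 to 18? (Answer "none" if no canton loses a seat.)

none

At 17 seats: Alpha 4, Epsilon 1, Beta 5, Theta 7.
At 18 seats: Alpha 4, Epsilon 1, Beta 6, Theta 7.
No canton's allocation decreased.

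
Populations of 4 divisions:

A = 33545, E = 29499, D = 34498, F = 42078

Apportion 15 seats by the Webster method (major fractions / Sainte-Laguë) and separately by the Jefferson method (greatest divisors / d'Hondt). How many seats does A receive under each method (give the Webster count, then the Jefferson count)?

4 and 3

Webster: A 4, E 3, D 4, F 4.
Jefferson: A 3, E 3, D 4, F 5.
A gets 4 under Webster and 3 under Jefferson.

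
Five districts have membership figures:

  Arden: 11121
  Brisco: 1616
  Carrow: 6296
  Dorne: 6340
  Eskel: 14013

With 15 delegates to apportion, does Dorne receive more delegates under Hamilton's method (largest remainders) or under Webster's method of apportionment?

Hamilton: Arden 4, Brisco 1, Carrow 2, Dorne 3, Eskel 5.
Webster: Arden 4, Brisco 1, Carrow 2, Dorne 2, Eskel 6.
Dorne gets 3 under Hamilton and 2 under Webster.

Hamilton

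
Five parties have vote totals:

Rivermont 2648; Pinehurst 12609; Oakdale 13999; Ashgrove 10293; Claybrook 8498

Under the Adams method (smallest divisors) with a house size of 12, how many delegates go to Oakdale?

3

Standard divisor 48047/12 ≈ 4003.917; standard quotas: Rivermont 0.661, Pinehurst 3.149, Oakdale 3.496, Ashgrove 2.571, Claybrook 2.122.
Rounding up gives 1, 4, 4, 3, 3 = 15 seats, so the divisor must be adjusted.
With modified divisor 4900: modified quotas Rivermont 0.540, Pinehurst 2.573, Oakdale 2.857, Ashgrove 2.101, Claybrook 1.734.
Rounding up: Rivermont 1, Pinehurst 3, Oakdale 3, Ashgrove 3, Claybrook 2 (total 12).
Oakdale receives 3.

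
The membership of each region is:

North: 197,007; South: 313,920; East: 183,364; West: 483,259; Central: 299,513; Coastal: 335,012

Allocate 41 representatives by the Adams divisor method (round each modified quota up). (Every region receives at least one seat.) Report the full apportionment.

North=5; South=7; East=4; West=11; Central=7; Coastal=7

Standard divisor 1812075/41 ≈ 44196.951; standard quotas: North 4.457, South 7.103, East 4.149, West 10.934, Central 6.777, Coastal 7.580.
Rounding up gives 5, 8, 5, 11, 7, 8 = 44 seats, so the divisor must be adjusted.
With modified divisor 48100: modified quotas North 4.096, South 6.526, East 3.812, West 10.047, Central 6.227, Coastal 6.965.
Rounding up: North 5, South 7, East 4, West 11, Central 7, Coastal 7 (total 41).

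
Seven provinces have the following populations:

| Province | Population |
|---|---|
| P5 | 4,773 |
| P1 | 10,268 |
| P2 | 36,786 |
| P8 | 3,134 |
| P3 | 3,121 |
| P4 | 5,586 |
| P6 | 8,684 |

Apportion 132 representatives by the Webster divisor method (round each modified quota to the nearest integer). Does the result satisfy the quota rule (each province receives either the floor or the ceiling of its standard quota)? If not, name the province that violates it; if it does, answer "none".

P2

Standard quotas: P5 8.708, P1 18.733, P2 67.113, P8 5.718, P3 5.694, P4 10.191, P6 15.843.
Webster allocation: P5 9, P1 19, P2 66, P8 6, P3 6, P4 10, P6 16.
P2 has quota 67.113 (lower 67, upper 68) but receives 66 — outside the quota interval.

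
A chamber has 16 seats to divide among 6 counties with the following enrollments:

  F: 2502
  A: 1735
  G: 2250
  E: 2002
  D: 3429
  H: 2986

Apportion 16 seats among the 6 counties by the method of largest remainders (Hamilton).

Total 14904; standard divisor 14904/16 ≈ 931.5.
Standard quotas: F 2.686, A 1.863, G 2.415, E 2.149, D 3.681, H 3.206.
Lower quotas: F 2, A 1, G 2, E 2, D 3, H 3 (sum 13, leaving 3 seats).
Remainders in descending order: A 0.863, F 0.686, D 0.681, G 0.415, H 0.206, E 0.149.
Largest remainders: A, F, D receive the extra seats.

F=3, A=2, G=2, E=2, D=4, H=3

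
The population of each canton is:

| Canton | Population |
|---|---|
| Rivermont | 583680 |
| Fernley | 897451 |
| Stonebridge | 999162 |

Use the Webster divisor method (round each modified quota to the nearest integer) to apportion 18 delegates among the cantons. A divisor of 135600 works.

Rivermont 4, Fernley 7, Stonebridge 7

With modified divisor 135600: modified quotas Rivermont 4.304, Fernley 6.618, Stonebridge 7.368.
Rounding to the nearest integer: Rivermont 4, Fernley 7, Stonebridge 7 (total 18).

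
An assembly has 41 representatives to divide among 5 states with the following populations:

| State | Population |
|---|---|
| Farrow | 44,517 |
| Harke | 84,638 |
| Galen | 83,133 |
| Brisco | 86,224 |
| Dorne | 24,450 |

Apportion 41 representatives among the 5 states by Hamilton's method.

Farrow: 6, Harke: 11, Galen: 10, Brisco: 11, Dorne: 3

Total 322962; standard divisor 322962/41 ≈ 7877.122.
Standard quotas: Farrow 5.6514, Harke 10.7448, Galen 10.5537, Brisco 10.9461, Dorne 3.1039.
Lower quotas: Farrow 5, Harke 10, Galen 10, Brisco 10, Dorne 3 (sum 38, leaving 3 seats).
Remainders in descending order: Brisco 0.9461, Harke 0.7448, Farrow 0.6514, Galen 0.5537, Dorne 0.1039.
Largest remainders: Brisco, Harke, Farrow receive the extra seats.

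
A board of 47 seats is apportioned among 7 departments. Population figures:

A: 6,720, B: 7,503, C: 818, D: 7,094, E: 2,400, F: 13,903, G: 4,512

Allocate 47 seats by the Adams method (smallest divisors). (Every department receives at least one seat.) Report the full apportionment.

Standard divisor 42950/47 ≈ 913.83; standard quotas: A 7.354, B 8.211, C 0.895, D 7.763, E 2.626, F 15.214, G 4.937.
Rounding up gives 8, 9, 1, 8, 3, 16, 5 = 50 seats, so the divisor must be adjusted.
With modified divisor 980: modified quotas A 6.857, B 7.656, C 0.835, D 7.239, E 2.449, F 14.187, G 4.604.
Rounding up: A 7, B 8, C 1, D 8, E 3, F 15, G 5 (total 47).

A: 7, B: 8, C: 1, D: 8, E: 3, F: 15, G: 5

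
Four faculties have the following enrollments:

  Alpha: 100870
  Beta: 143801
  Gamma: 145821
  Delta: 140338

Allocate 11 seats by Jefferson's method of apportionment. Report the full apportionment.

Standard divisor 530830/11 ≈ 48257.273; standard quotas: Alpha 2.090, Beta 2.980, Gamma 3.022, Delta 2.908.
Rounding down gives 2, 2, 3, 2 = 9 seats, so the divisor must be adjusted.
With modified divisor 41600: modified quotas Alpha 2.425, Beta 3.457, Gamma 3.505, Delta 3.374.
Rounding down: Alpha 2, Beta 3, Gamma 3, Delta 3 (total 11).

Alpha 2; Beta 3; Gamma 3; Delta 3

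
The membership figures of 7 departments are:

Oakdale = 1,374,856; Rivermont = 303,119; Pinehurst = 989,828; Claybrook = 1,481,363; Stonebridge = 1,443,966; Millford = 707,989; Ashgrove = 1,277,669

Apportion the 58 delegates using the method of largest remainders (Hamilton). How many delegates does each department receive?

Total 7578790; standard divisor 7578790/58 ≈ 130668.793.
Standard quotas: Oakdale 10.5217, Rivermont 2.3198, Pinehurst 7.5751, Claybrook 11.3368, Stonebridge 11.0506, Millford 5.4182, Ashgrove 9.7779.
Lower quotas: Oakdale 10, Rivermont 2, Pinehurst 7, Claybrook 11, Stonebridge 11, Millford 5, Ashgrove 9 (sum 55, leaving 3 seats).
Remainders in descending order: Ashgrove 0.7779, Pinehurst 0.5751, Oakdale 0.5217, Millford 0.4182, Claybrook 0.3368, Rivermont 0.3198, Stonebridge 0.0506.
Largest remainders: Ashgrove, Pinehurst, Oakdale receive the extra seats.

Oakdale=11, Rivermont=2, Pinehurst=8, Claybrook=11, Stonebridge=11, Millford=5, Ashgrove=10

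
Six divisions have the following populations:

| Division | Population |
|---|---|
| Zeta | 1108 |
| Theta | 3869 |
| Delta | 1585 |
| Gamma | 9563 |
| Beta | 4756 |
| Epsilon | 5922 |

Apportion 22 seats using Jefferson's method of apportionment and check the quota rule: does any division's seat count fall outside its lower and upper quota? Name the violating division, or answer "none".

none

Standard quotas: Zeta 0.909, Theta 3.176, Delta 1.301, Gamma 7.849, Beta 3.904, Epsilon 4.861.
Jefferson allocation: Zeta 1, Theta 3, Delta 1, Gamma 8, Beta 4, Epsilon 5.
Every allocation lies between the lower and upper quota.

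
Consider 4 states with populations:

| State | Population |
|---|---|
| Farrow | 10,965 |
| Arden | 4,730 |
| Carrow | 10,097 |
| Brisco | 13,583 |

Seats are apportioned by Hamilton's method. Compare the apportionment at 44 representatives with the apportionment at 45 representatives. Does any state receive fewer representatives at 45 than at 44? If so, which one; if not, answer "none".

Arden

At 44 seats: Farrow 12, Arden 6, Carrow 11, Brisco 15.
At 45 seats: Farrow 13, Arden 5, Carrow 12, Brisco 15.
Arden drops from 6 to 5.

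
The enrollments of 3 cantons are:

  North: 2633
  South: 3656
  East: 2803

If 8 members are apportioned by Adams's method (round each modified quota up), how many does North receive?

Standard divisor 9092/8 ≈ 1136.5; standard quotas: North 2.317, South 3.217, East 2.466.
Rounding up gives 3, 4, 3 = 10 seats, so the divisor must be adjusted.
With modified divisor 1360: modified quotas North 1.936, South 2.688, East 2.061.
Rounding up: North 2, South 3, East 3 (total 8).
North receives 2.

2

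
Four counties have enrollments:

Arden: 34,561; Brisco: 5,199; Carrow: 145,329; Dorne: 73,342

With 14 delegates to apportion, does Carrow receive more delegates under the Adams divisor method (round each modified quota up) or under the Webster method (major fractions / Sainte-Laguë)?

Webster

Adams: Arden 2, Brisco 1, Carrow 7, Dorne 4.
Webster: Arden 2, Brisco 0, Carrow 8, Dorne 4.
Carrow gets 7 under Adams and 8 under Webster.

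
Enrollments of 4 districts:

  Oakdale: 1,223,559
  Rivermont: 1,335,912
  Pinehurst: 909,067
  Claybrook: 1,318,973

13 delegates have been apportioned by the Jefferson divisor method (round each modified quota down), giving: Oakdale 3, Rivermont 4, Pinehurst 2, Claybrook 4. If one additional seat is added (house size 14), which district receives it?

Oakdale

Priority for the next seat is population ÷ (current seats + 1).
Priorities: Oakdale 305889.750, Rivermont 267182.400, Pinehurst 303022.333, Claybrook 263794.600.
Highest priority: Oakdale.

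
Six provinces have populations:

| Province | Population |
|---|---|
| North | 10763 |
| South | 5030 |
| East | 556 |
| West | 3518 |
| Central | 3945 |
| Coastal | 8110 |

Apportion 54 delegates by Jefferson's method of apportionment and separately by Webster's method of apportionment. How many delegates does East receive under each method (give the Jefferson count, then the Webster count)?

Jefferson: North 19, South 8, East 0, West 6, Central 7, Coastal 14.
Webster: North 18, South 8, East 1, West 6, Central 7, Coastal 14.
East gets 0 under Jefferson and 1 under Webster.

0 and 1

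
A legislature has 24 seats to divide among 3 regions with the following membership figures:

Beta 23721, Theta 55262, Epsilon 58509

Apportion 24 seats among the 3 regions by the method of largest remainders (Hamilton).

Total 137492; standard divisor 137492/24 ≈ 5728.833.
Standard quotas: Beta 4.1406, Theta 9.6463, Epsilon 10.2131.
Lower quotas: Beta 4, Theta 9, Epsilon 10 (sum 23, leaving 1 seat).
Remainders in descending order: Theta 0.6463, Epsilon 0.2131, Beta 0.1406.
The surplus seat goes to Theta.

Beta 4, Theta 10, Epsilon 10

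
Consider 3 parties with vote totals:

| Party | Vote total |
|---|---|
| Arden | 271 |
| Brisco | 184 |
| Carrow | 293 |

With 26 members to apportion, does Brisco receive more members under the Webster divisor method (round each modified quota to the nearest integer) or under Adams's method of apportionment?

Webster: Arden 10, Brisco 6, Carrow 10.
Adams: Arden 9, Brisco 7, Carrow 10.
Brisco gets 6 under Webster and 7 under Adams.

Adams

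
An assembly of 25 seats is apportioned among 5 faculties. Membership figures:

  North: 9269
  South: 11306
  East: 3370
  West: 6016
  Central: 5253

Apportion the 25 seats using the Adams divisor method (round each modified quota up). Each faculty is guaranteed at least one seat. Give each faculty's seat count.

Standard divisor 35214/25 ≈ 1408.56; standard quotas: North 6.580, South 8.027, East 2.393, West 4.271, Central 3.729.
Rounding up gives 7, 9, 3, 5, 4 = 28 seats, so the divisor must be adjusted.
With modified divisor 1600: modified quotas North 5.793, South 7.066, East 2.106, West 3.760, Central 3.283.
Rounding up: North 6, South 8, East 3, West 4, Central 4 (total 25).

North=6, South=8, East=3, West=4, Central=4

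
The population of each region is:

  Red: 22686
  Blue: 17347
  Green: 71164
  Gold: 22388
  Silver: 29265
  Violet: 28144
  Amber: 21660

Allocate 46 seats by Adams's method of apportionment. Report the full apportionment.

Red=5; Blue=4; Green=15; Gold=5; Silver=6; Violet=6; Amber=5

Standard divisor 212654/46 ≈ 4622.913; standard quotas: Red 4.907, Blue 3.752, Green 15.394, Gold 4.843, Silver 6.330, Violet 6.088, Amber 4.685.
Rounding up gives 5, 4, 16, 5, 7, 7, 5 = 49 seats, so the divisor must be adjusted.
With modified divisor 5000: modified quotas Red 4.537, Blue 3.469, Green 14.233, Gold 4.478, Silver 5.853, Violet 5.629, Amber 4.332.
Rounding up: Red 5, Blue 4, Green 15, Gold 5, Silver 6, Violet 6, Amber 5 (total 46).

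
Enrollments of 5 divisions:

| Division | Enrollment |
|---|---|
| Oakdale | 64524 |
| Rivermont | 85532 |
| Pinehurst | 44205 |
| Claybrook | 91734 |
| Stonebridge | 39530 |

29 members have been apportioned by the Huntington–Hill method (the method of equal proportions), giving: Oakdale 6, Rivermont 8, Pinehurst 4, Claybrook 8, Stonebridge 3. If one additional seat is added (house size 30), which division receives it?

Stonebridge

Priority for the next seat is population ÷ (√(s·(s+1))).
Priorities: Oakdale 9956.269, Rivermont 10080.043, Pinehurst 9884.538, Claybrook 10810.956, Stonebridge 11411.328.
Highest priority: Stonebridge.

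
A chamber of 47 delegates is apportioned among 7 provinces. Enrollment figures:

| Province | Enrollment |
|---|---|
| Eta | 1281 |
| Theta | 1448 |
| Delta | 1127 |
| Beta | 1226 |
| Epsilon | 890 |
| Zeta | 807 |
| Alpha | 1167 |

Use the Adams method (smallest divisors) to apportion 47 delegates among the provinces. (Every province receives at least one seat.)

Eta 8, Theta 8, Delta 7, Beta 7, Epsilon 5, Zeta 5, Alpha 7

Standard divisor 7946/47 ≈ 169.064; standard quotas: Eta 7.577, Theta 8.565, Delta 6.666, Beta 7.252, Epsilon 5.264, Zeta 4.773, Alpha 6.903.
Rounding up gives 8, 9, 7, 8, 6, 5, 7 = 50 seats, so the divisor must be adjusted.
With modified divisor 182: modified quotas Eta 7.038, Theta 7.956, Delta 6.192, Beta 6.736, Epsilon 4.890, Zeta 4.434, Alpha 6.412.
Rounding up: Eta 8, Theta 8, Delta 7, Beta 7, Epsilon 5, Zeta 5, Alpha 7 (total 47).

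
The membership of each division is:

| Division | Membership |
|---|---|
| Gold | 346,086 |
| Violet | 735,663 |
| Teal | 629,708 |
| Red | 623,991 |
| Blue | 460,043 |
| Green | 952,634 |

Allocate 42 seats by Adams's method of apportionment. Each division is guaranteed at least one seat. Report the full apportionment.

Standard divisor 3748125/42 ≈ 89241.071; standard quotas: Gold 3.878, Violet 8.244, Teal 7.056, Red 6.992, Blue 5.155, Green 10.675.
Rounding up gives 4, 9, 8, 7, 6, 11 = 45 seats, so the divisor must be adjusted.
With modified divisor 93600: modified quotas Gold 3.697, Violet 7.860, Teal 6.728, Red 6.667, Blue 4.915, Green 10.178.
Rounding up: Gold 4, Violet 8, Teal 7, Red 7, Blue 5, Green 11 (total 42).

Gold: 4, Violet: 8, Teal: 7, Red: 7, Blue: 5, Green: 11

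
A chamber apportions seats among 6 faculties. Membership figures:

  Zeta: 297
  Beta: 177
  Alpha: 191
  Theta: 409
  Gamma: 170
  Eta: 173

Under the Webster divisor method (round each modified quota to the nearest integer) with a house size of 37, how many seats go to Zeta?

Standard divisor 1417/37 ≈ 38.297; standard quotas: Zeta 7.755, Beta 4.622, Alpha 4.987, Theta 10.680, Gamma 4.439, Eta 4.517.
Rounding to the nearest integer gives 8, 5, 5, 11, 4, 5 = 38 seats, so the divisor must be adjusted.
With modified divisor 38.7: modified quotas Zeta 7.674, Beta 4.574, Alpha 4.935, Theta 10.568, Gamma 4.393, Eta 4.470.
Rounding to the nearest integer: Zeta 8, Beta 5, Alpha 5, Theta 11, Gamma 4, Eta 4 (total 37).
Zeta receives 8.

8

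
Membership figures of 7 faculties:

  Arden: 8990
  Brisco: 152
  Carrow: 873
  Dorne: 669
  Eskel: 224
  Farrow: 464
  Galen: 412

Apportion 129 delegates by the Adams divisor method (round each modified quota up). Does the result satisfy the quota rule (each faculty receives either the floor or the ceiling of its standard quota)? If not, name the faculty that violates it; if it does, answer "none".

Arden

Standard quotas: Arden 98.414, Brisco 1.664, Carrow 9.557, Dorne 7.324, Eskel 2.452, Farrow 5.079, Galen 4.510.
Adams allocation: Arden 96, Brisco 2, Carrow 10, Dorne 8, Eskel 3, Farrow 5, Galen 5.
Arden has quota 98.414 (lower 98, upper 99) but receives 96 — outside the quota interval.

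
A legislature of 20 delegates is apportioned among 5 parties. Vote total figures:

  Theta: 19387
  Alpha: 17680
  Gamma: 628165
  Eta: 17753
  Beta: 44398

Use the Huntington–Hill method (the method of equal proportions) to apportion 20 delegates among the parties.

With divisor 39318: modified quotas Theta 0.493, Alpha 0.450, Gamma 15.977, Eta 0.452, Beta 1.129.
Geometric-mean thresholds: Theta (min 1), Alpha (min 1), Gamma √(15·16)=15.492, Eta (min 1), Beta √(1·2)=1.414.
Each quota rounded against its threshold gives Theta 1, Alpha 1, Gamma 16, Eta 1, Beta 1 (total 20).

Theta: 1; Alpha: 1; Gamma: 16; Eta: 1; Beta: 1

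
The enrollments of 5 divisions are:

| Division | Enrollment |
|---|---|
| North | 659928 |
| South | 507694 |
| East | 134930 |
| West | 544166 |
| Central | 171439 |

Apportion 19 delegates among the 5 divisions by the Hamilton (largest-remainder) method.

The standard divisor is 2018157/19 ≈ 106218.789.
Standard quotas: North 6.2129, South 4.7797, East 1.2703, West 5.1231, Central 1.6140.
Lower quotas: North 6, South 4, East 1, West 5, Central 1 (sum 17, leaving 2 seats).
Remainders in descending order: South 0.7797, Central 0.6140, East 0.2703, North 0.2129, West 0.1231.
The surplus seats go to South, Central.

North: 6, South: 5, East: 1, West: 5, Central: 2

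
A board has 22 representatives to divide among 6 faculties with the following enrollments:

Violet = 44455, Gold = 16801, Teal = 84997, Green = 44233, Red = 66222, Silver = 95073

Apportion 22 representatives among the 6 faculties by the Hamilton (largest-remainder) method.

Total 351781; standard divisor 351781/22 ≈ 15990.045.
Standard quotas: Violet 2.7802, Gold 1.0507, Teal 5.3156, Green 2.7663, Red 4.1415, Silver 5.9458.
Lower quotas: Violet 2, Gold 1, Teal 5, Green 2, Red 4, Silver 5 (sum 19, leaving 3 seats).
Remainders in descending order: Silver 0.9458, Violet 0.7802, Green 0.7663, Teal 0.3156, Red 0.1415, Gold 0.0507.
Largest remainders: Silver, Violet, Green receive the extra seats.

Violet: 3; Gold: 1; Teal: 5; Green: 3; Red: 4; Silver: 6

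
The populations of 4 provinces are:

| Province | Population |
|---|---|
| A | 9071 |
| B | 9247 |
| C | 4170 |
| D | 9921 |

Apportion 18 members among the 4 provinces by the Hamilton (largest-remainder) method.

Standard divisor: 32409 ÷ 18 ≈ 1800.5.
Standard quotas: A 5.0380, B 5.1358, C 2.3160, D 5.5101.
Lower quotas: A 5, B 5, C 2, D 5 (sum 17, leaving 1 seat).
Remainders in descending order: D 0.5101, C 0.3160, B 0.1358, A 0.0380.
The surplus seat goes to D.

A 5, B 5, C 2, D 6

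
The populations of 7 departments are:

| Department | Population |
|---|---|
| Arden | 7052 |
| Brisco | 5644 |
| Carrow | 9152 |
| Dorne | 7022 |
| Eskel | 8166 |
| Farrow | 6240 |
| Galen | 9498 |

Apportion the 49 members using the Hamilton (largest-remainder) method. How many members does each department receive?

Arden: 7; Brisco: 5; Carrow: 8; Dorne: 6; Eskel: 8; Farrow: 6; Galen: 9

The standard divisor is 52774/49 ≈ 1077.02.
Standard quotas: Arden 6.5477, Brisco 5.2404, Carrow 8.4975, Dorne 6.5198, Eskel 7.5820, Farrow 5.7938, Galen 8.8188.
Lower quotas: Arden 6, Brisco 5, Carrow 8, Dorne 6, Eskel 7, Farrow 5, Galen 8 (sum 45, leaving 4 seats).
Remainders in descending order: Galen 0.8188, Farrow 0.7938, Eskel 0.5820, Arden 0.5477, Dorne 0.5198, Carrow 0.4975, Brisco 0.2404.
Largest remainders: Galen, Farrow, Eskel, Arden receive the extra seats.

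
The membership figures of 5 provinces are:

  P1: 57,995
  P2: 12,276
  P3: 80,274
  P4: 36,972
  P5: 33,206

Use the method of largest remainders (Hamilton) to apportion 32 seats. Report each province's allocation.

P1=8, P2=2, P3=12, P4=5, P5=5

The standard divisor is 220723/32 ≈ 6897.594.
Standard quotas: P1 8.4080, P2 1.7798, P3 11.6380, P4 5.3601, P5 4.8141.
Lower quotas: P1 8, P2 1, P3 11, P4 5, P5 4 (sum 29, leaving 3 seats).
Remainders in descending order: P5 0.8141, P2 0.7798, P3 0.6380, P1 0.4080, P4 0.3601.
Largest remainders: P5, P2, P3 receive the extra seats.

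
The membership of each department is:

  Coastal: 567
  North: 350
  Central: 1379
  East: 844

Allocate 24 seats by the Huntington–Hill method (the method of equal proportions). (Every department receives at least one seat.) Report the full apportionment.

With divisor 131: modified quotas Coastal 4.328, North 2.672, Central 10.527, East 6.443.
Geometric-mean thresholds: Coastal √(4·5)=4.472, North √(2·3)=2.449, Central √(10·11)=10.488, East √(6·7)=6.481.
Each quota rounded against its threshold gives Coastal 4, North 3, Central 11, East 6 (total 24).

Coastal 4, North 3, Central 11, East 6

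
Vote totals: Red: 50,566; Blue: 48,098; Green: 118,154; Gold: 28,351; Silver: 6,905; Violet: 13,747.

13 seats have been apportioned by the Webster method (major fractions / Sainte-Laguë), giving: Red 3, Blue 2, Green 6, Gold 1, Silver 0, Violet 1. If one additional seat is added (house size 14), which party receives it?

Blue

Priority for the next seat is population ÷ (current seats + 0.5).
Priorities: Red 14447.429, Blue 19239.200, Green 18177.538, Gold 18900.667, Silver 13810.000, Violet 9164.667.
Highest priority: Blue.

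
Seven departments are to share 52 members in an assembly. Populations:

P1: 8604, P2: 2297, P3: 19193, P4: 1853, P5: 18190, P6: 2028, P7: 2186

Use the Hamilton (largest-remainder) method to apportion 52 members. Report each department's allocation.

The standard divisor is 54351/52 ≈ 1045.212.
Standard quotas: P1 8.2318, P2 2.1976, P3 18.3628, P4 1.7728, P5 17.4032, P6 1.9403, P7 2.0914.
Lower quotas: P1 8, P2 2, P3 18, P4 1, P5 17, P6 1, P7 2 (sum 49, leaving 3 seats).
Remainders in descending order: P6 0.9403, P4 0.7728, P5 0.4032, P3 0.3628, P1 0.2318, P2 0.1976, P7 0.0914.
Largest remainders: P6, P4, P5 receive the extra seats.

P1 8; P2 2; P3 18; P4 2; P5 18; P6 2; P7 2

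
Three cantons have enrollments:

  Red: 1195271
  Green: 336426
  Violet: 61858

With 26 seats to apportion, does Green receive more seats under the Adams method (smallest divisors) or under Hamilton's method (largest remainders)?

Adams

Adams: Red 19, Green 6, Violet 1.
Hamilton: Red 20, Green 5, Violet 1.
Green gets 6 under Adams and 5 under Hamilton.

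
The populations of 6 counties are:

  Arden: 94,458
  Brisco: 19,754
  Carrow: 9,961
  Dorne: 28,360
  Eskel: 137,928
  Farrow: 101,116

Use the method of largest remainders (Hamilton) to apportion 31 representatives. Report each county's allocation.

Standard divisor: 391577 ÷ 31 ≈ 12631.516.
Standard quotas: Arden 7.4780, Brisco 1.5639, Carrow 0.7886, Dorne 2.2452, Eskel 10.9194, Farrow 8.0051.
Lower quotas: Arden 7, Brisco 1, Carrow 0, Dorne 2, Eskel 10, Farrow 8 (sum 28, leaving 3 seats).
Remainders in descending order: Eskel 0.9194, Carrow 0.7886, Brisco 0.5639, Arden 0.4780, Dorne 0.2452, Farrow 0.0051.
Largest remainders: Eskel, Carrow, Brisco receive the extra seats.

Arden=7, Brisco=2, Carrow=1, Dorne=2, Eskel=11, Farrow=8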